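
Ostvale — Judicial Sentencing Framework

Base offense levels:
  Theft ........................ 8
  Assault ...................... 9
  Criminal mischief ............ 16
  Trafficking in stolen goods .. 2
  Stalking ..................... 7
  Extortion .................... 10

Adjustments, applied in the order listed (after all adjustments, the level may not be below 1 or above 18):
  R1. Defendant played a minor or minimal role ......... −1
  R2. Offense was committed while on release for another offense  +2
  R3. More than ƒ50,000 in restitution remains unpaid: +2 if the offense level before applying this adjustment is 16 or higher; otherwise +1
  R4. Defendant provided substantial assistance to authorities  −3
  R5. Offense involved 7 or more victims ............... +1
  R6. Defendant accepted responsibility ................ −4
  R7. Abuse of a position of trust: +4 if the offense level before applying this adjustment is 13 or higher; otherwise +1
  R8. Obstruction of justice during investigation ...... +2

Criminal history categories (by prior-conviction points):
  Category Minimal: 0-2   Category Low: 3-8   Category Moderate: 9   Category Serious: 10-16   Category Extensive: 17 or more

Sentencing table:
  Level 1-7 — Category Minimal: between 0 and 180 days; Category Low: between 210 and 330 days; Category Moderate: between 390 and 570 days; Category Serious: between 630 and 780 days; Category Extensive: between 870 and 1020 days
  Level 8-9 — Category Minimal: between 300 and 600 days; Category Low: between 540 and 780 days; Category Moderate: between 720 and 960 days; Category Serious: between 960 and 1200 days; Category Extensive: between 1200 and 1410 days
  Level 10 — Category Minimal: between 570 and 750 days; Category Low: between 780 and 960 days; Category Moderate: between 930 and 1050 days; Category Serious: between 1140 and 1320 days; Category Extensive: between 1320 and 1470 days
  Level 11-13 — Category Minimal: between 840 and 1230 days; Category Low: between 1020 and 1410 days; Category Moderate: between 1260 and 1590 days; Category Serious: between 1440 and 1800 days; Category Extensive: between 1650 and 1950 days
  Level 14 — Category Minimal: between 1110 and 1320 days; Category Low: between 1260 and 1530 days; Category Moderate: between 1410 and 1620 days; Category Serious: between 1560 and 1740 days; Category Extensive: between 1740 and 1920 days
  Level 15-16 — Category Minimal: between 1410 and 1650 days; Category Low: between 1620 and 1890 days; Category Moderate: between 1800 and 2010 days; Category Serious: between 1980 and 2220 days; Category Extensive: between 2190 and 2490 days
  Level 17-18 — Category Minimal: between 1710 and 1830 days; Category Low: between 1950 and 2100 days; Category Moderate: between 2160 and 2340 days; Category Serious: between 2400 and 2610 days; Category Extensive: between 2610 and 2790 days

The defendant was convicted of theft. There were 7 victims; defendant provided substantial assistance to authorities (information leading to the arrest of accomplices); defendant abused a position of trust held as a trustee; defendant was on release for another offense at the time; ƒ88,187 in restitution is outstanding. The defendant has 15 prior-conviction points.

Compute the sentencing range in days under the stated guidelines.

Base offense level for theft: 8.
R1 does not apply.
R2 applies: 8 + 2 = 10.
R3 applies (level before this adjustment is 10 < 16, so +1): 10 + 1 = 11.
R4 applies: 11 − 3 = 8.
R5 applies: 8 + 1 = 9.
R6 does not apply.
R7 applies (level before this adjustment is 9 < 13, so +1): 9 + 1 = 10.
R8 does not apply.
Final offense level: 10.
Criminal history: 15 prior points → Category Serious (10-16).
Level 10 falls in the 10 band.
Grid: Level 10 × Category Serious = 1140-1320 days.

1140-1320 days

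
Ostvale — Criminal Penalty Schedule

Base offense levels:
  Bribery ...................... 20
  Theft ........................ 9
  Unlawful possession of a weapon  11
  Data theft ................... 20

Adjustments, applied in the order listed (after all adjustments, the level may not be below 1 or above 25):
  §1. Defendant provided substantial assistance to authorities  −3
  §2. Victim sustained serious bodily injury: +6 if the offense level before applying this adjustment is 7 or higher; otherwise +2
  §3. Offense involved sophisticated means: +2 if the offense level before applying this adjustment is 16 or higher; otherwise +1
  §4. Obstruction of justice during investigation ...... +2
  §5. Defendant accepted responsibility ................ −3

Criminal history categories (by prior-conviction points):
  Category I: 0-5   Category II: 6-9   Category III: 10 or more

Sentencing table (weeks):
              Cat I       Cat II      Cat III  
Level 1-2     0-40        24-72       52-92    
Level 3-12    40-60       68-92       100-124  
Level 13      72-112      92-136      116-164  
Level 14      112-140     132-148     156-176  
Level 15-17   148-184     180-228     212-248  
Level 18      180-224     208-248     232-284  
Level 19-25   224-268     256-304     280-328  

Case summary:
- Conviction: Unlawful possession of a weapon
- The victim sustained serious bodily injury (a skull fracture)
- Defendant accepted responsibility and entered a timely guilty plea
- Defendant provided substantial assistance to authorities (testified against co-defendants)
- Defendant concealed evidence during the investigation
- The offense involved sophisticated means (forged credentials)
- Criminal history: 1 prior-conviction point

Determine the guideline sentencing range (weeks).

Base offense level for unlawful possession of a weapon: 11.
§1 applies: 11 − 3 = 8.
§2 applies (level before this adjustment is 8 ≥ 7, so +6): 8 + 6 = 14.
§3 applies (level before this adjustment is 14 < 16, so +1): 14 + 1 = 15.
§4 applies: 15 + 2 = 17.
§5 applies: 17 − 3 = 14.
Final offense level: 14.
Criminal history: 1 prior point → Category I (0-5).
Level 14 falls in the 14 band.
Grid: Level 14 × Category I = 112-140 weeks.

112-140 weeks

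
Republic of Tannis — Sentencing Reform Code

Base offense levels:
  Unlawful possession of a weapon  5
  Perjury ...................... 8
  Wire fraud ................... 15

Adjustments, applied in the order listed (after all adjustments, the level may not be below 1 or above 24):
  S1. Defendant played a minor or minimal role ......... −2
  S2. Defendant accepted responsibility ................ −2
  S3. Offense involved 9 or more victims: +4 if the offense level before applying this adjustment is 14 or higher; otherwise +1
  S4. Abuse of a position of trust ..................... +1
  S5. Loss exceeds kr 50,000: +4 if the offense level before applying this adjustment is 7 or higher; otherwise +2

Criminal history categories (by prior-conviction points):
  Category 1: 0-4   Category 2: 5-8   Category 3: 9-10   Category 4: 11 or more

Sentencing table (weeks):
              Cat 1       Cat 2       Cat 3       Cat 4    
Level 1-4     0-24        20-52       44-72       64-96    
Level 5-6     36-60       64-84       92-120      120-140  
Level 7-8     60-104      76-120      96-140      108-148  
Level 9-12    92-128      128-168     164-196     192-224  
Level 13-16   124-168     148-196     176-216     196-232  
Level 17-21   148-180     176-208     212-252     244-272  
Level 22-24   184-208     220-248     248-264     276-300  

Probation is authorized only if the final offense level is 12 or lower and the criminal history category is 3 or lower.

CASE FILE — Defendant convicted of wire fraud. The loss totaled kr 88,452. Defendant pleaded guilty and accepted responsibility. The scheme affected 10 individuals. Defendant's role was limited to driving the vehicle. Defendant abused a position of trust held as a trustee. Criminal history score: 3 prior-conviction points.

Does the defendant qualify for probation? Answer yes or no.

Base offense level for wire fraud: 15.
S1 applies: 15 − 2 = 13.
S2 applies: 13 − 2 = 11.
S3 applies (level before this adjustment is 11 < 14, so +1): 11 + 1 = 12.
S4 applies: 12 + 1 = 13.
S5 applies (level before this adjustment is 13 ≥ 7, so +4): 13 + 4 = 17.
Final offense level: 17.
Criminal history: 3 prior points → Category 1 (0-4).
Level 17 falls in the 17-21 band.
Grid: Level 17-21 × Category 1 = 148-180 weeks.
Probation check: level 17 > 12 and category 1 ≤ 3 → not eligible.

No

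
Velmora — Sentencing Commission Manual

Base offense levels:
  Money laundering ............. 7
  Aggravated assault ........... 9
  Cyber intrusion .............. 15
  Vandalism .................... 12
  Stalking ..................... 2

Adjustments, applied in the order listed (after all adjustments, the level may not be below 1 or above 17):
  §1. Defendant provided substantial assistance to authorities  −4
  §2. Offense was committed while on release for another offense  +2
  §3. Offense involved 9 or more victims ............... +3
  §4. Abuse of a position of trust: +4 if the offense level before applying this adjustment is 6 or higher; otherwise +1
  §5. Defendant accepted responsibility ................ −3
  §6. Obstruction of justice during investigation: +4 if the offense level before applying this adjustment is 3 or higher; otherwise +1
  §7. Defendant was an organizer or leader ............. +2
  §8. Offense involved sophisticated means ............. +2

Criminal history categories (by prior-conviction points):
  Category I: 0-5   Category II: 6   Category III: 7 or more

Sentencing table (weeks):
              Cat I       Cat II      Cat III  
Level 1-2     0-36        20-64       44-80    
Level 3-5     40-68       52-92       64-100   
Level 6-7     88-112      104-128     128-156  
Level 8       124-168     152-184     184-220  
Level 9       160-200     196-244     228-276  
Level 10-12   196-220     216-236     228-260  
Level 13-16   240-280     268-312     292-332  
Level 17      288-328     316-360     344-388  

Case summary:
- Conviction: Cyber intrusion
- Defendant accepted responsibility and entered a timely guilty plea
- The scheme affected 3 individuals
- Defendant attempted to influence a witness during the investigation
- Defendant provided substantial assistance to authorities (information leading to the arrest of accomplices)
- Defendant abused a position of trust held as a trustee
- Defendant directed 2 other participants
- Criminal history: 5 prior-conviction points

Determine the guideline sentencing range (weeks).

Base offense level for cyber intrusion: 15.
§1 applies: 15 − 4 = 11.
§3 does not apply.
§4 applies (level before this adjustment is 11 ≥ 6, so +4): 11 + 4 = 15.
§5 applies: 15 − 3 = 12.
§6 applies (level before this adjustment is 12 ≥ 3, so +4): 12 + 4 = 16.
§7 applies: 16 + 2 = 18.
Level 18 exceeds the maximum of 17; capped at 17.
Final offense level: 17.
Criminal history: 5 prior points → Category I (0-5).
Level 17 falls in the 17 band.
Grid: Level 17 × Category I = 288-328 weeks.

288-328 weeks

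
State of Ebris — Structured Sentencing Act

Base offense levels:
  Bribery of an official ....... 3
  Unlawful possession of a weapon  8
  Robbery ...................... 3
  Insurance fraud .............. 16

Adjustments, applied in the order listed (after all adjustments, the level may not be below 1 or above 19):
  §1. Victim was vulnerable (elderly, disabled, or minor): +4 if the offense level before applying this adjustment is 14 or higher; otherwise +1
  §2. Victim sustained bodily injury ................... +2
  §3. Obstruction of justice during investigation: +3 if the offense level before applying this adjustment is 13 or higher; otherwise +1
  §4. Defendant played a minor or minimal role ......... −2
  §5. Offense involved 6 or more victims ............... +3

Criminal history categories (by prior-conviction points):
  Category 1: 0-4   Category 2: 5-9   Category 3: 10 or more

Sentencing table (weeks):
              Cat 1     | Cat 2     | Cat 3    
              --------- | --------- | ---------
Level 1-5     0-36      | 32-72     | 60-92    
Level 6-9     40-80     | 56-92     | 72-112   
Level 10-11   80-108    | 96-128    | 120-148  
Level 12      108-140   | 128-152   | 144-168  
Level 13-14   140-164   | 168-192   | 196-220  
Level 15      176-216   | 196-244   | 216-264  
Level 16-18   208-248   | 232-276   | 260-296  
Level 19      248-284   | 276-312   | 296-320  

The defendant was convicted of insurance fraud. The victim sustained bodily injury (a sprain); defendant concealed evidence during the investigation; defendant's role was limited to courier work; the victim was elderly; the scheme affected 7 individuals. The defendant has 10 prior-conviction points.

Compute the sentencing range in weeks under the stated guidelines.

Base offense level for insurance fraud: 16.
§1 applies (level before this adjustment is 16 ≥ 14, so +4): 16 + 4 = 20.
§2 applies: 20 + 2 = 22.
§3 applies (level before this adjustment is 22 ≥ 13, so +3): 22 + 3 = 25.
§4 applies: 25 − 2 = 23.
§5 applies: 23 + 3 = 26.
Level 26 exceeds the maximum of 19; capped at 19.
Final offense level: 19.
Criminal history: 10 prior points → Category 3 (10+).
Level 19 falls in the 19 band.
Grid: Level 19 × Category 3 = 296-320 weeks.

296-320 weeks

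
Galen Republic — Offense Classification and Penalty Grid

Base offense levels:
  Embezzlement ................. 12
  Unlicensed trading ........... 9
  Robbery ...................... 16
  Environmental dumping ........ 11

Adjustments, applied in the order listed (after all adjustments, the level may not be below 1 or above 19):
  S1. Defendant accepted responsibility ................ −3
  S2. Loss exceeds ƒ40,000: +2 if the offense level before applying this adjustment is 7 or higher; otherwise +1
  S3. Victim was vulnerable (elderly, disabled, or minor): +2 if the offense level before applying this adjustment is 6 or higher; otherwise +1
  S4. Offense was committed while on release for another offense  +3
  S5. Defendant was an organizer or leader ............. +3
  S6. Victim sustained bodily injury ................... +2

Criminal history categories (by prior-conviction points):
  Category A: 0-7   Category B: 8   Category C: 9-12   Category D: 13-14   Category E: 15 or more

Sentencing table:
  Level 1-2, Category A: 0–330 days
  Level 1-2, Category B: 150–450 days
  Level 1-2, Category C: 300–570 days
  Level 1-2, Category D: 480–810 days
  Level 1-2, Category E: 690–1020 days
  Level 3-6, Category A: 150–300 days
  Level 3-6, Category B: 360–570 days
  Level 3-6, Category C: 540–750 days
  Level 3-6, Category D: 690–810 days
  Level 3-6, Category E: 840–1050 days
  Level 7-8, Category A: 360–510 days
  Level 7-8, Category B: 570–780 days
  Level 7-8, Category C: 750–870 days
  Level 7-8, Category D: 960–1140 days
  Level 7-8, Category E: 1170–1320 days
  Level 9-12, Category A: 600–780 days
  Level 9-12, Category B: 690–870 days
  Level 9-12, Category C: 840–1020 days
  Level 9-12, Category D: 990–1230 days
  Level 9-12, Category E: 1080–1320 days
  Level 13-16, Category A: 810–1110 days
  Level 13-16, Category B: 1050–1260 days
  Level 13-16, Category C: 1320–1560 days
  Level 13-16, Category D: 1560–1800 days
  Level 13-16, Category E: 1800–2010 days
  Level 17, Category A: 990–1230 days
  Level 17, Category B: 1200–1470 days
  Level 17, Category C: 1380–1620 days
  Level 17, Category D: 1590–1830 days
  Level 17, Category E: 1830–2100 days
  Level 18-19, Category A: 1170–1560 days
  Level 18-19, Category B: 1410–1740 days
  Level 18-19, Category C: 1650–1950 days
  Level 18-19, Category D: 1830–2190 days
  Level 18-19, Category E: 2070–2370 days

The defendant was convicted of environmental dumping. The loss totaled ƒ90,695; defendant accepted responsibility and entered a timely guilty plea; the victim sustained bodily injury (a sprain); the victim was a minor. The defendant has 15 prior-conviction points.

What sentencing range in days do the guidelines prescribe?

1800-2010 days

Base offense level for environmental dumping: 11.
S1 applies: 11 − 3 = 8.
S2 applies (level before this adjustment is 8 ≥ 7, so +2): 8 + 2 = 10.
S3 applies (level before this adjustment is 10 ≥ 6, so +2): 10 + 2 = 12.
S4 does not apply.
S5 does not apply.
S6 applies: 12 + 2 = 14.
Final offense level: 14.
Criminal history: 15 prior points → Category E (15+).
Level 14 falls in the 13-16 band.
Grid: Level 13-16 × Category E = 1800-2010 days.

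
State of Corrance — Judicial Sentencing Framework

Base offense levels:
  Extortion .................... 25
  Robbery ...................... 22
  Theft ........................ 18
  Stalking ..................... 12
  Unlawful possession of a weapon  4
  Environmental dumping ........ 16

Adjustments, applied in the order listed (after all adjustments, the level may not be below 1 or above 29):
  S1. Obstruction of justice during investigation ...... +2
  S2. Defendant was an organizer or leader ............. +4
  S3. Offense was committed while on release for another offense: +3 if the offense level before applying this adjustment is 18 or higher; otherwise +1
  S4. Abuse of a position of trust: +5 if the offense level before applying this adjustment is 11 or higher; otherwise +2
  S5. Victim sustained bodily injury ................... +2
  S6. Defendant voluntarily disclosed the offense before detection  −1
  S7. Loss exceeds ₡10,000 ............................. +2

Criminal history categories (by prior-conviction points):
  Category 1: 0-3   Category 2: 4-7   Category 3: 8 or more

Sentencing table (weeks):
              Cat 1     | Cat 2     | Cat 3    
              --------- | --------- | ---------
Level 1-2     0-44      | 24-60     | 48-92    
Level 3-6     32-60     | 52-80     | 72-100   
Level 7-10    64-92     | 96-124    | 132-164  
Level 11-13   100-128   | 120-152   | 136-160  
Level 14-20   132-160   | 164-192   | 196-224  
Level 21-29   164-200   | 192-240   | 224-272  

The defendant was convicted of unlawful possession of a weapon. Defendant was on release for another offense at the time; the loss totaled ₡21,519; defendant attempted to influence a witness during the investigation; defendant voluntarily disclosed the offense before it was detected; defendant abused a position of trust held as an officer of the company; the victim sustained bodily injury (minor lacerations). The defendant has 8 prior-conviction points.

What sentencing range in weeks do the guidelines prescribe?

Base offense level for unlawful possession of a weapon: 4.
S1 applies: 4 + 2 = 6.
S2 does not apply.
S3 applies (level before this adjustment is 6 < 18, so +1): 6 + 1 = 7.
S4 applies (level before this adjustment is 7 < 11, so +2): 7 + 2 = 9.
S5 applies: 9 + 2 = 11.
S6 applies: 11 − 1 = 10.
S7 applies: 10 + 2 = 12.
Final offense level: 12.
Criminal history: 8 prior points → Category 3 (8+).
Level 12 falls in the 11-13 band.
Grid: Level 11-13 × Category 3 = 136-160 weeks.

136-160 weeks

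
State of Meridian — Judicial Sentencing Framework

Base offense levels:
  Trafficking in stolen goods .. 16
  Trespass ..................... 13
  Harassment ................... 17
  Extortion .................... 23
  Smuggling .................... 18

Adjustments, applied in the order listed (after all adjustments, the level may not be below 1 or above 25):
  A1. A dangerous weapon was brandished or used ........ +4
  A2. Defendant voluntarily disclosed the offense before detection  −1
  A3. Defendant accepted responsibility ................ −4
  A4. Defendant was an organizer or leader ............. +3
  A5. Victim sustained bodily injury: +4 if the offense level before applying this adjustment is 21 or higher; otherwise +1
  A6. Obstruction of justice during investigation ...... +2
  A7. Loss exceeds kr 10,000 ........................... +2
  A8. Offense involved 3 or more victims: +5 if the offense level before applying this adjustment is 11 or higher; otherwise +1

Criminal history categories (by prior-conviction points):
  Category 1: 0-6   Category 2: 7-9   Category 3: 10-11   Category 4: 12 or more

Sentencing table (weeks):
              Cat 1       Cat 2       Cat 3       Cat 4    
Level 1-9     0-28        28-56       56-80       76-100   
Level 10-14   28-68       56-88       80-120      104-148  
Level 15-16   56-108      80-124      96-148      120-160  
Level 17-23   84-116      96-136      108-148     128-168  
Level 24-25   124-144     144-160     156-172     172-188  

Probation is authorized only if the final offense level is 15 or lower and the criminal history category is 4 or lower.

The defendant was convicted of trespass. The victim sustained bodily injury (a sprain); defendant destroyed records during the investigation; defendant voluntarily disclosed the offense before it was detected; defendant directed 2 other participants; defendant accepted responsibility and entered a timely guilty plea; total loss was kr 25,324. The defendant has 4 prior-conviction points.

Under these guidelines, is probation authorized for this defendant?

Base offense level for trespass: 13.
A2 applies: 13 − 1 = 12.
A3 applies: 12 − 4 = 8.
A4 applies: 8 + 3 = 11.
A5 applies (level before this adjustment is 11 < 21, so +1): 11 + 1 = 12.
A6 applies: 12 + 2 = 14.
A7 applies: 14 + 2 = 16.
A8 does not apply.
Final offense level: 16.
Criminal history: 4 prior points → Category 1 (0-6).
Level 16 falls in the 15-16 band.
Grid: Level 15-16 × Category 1 = 56-108 weeks.
Probation check: level 16 > 15 and category 1 ≤ 4 → not eligible.

No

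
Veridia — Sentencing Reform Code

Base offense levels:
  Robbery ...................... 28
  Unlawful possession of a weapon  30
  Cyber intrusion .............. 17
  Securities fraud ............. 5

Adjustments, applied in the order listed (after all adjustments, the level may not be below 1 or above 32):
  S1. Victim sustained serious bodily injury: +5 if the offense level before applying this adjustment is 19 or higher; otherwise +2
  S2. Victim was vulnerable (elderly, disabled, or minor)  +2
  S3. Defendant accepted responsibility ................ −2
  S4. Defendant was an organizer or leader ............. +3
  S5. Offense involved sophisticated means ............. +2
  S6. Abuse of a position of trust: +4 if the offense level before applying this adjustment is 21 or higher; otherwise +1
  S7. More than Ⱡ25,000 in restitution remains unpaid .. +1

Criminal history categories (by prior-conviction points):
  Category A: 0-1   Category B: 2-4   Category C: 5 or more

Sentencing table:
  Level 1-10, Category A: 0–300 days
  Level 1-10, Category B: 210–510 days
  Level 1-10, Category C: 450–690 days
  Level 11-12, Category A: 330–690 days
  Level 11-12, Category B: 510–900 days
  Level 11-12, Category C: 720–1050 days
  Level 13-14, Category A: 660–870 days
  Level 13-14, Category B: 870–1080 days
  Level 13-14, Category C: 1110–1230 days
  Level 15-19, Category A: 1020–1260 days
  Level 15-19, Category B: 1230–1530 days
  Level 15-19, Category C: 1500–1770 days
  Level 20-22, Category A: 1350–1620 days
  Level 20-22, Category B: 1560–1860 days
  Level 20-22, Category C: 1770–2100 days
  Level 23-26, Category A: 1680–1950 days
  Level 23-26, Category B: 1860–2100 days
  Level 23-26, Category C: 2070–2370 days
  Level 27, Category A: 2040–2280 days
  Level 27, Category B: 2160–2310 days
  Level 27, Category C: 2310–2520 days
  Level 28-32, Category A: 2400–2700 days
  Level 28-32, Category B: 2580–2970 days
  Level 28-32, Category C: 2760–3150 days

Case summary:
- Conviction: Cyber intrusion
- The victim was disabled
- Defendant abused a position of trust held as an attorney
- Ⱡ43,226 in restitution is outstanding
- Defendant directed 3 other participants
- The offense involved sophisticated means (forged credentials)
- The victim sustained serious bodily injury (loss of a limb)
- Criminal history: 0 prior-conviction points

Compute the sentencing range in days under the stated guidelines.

2400-2700 days

Base offense level for cyber intrusion: 17.
S1 applies (level before this adjustment is 17 < 19, so +2): 17 + 2 = 19.
S2 applies: 19 + 2 = 21.
S3 does not apply.
S4 applies: 21 + 3 = 24.
S5 applies: 24 + 2 = 26.
S6 applies (level before this adjustment is 26 ≥ 21, so +4): 26 + 4 = 30.
S7 applies: 30 + 1 = 31.
Final offense level: 31.
Criminal history: 0 prior points → Category A (0-1).
Level 31 falls in the 28-32 band.
Grid: Level 28-32 × Category A = 2400-2700 days.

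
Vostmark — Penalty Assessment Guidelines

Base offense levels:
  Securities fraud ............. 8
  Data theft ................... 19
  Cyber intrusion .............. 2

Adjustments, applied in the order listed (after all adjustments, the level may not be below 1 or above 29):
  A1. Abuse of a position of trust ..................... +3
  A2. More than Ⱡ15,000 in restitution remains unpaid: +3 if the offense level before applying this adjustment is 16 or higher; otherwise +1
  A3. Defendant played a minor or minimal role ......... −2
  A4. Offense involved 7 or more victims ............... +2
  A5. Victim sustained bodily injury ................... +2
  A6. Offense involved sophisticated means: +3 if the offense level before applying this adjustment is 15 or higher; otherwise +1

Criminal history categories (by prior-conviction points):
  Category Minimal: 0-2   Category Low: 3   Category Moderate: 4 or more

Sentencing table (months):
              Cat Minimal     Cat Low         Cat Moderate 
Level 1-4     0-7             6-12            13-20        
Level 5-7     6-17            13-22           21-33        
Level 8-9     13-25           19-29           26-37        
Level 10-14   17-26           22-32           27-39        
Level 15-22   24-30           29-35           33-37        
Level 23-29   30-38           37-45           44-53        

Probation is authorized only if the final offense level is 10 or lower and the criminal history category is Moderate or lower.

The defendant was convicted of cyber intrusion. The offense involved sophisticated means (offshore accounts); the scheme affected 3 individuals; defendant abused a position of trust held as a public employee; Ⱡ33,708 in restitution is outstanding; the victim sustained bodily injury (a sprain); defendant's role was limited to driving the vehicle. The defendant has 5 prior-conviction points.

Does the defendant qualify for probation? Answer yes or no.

Base offense level for cyber intrusion: 2.
A1 applies: 2 + 3 = 5.
A2 applies (level before this adjustment is 5 < 16, so +1): 5 + 1 = 6.
A3 applies: 6 − 2 = 4.
A5 applies: 4 + 2 = 6.
A6 applies (level before this adjustment is 6 < 15, so +1): 6 + 1 = 7.
Final offense level: 7.
Criminal history: 5 prior points → Category Moderate (4+).
Level 7 falls in the 5-7 band.
Grid: Level 5-7 × Category Moderate = 21-33 months.
Probation check: level 7 ≤ 10 and category Moderate ≤ Moderate → eligible.

Yes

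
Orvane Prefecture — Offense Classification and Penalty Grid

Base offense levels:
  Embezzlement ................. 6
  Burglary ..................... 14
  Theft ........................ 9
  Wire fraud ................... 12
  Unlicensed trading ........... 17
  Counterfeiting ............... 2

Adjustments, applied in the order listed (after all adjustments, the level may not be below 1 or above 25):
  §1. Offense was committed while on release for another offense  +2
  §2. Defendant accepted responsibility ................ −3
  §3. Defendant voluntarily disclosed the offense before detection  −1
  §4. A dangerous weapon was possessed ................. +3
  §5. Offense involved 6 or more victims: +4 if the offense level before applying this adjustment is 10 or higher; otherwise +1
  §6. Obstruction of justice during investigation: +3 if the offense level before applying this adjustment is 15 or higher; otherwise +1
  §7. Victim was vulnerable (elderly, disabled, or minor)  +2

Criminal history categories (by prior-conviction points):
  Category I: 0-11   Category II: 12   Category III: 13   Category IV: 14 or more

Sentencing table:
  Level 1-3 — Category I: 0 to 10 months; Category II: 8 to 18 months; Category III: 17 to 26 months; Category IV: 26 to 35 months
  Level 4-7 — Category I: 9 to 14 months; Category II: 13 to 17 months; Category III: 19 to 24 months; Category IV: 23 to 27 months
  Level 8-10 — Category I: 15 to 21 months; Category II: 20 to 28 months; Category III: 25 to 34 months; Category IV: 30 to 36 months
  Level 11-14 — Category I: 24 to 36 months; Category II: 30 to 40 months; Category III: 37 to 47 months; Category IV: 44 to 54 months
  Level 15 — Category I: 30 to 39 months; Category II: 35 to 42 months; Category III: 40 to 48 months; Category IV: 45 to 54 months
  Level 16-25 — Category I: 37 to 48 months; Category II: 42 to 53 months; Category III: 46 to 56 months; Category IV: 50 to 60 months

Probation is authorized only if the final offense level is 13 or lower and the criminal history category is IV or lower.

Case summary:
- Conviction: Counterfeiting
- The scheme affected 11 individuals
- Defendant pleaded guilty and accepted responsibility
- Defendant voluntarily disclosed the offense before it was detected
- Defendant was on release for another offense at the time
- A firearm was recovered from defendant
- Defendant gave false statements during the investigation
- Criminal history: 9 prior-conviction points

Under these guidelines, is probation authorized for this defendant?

Base offense level for counterfeiting: 2.
§1 applies: 2 + 2 = 4.
§2 applies: 4 − 3 = 1.
§3 applies: 1 − 1 = 0.
§4 applies: 0 + 3 = 3.
§5 applies (level before this adjustment is 3 < 10, so +1): 3 + 1 = 4.
§6 applies (level before this adjustment is 4 < 15, so +1): 4 + 1 = 5.
Final offense level: 5.
Criminal history: 9 prior points → Category I (0-11).
Level 5 falls in the 4-7 band.
Grid: Level 4-7 × Category I = 9-14 months.
Probation check: level 5 ≤ 13 and category I ≤ IV → eligible.

Yes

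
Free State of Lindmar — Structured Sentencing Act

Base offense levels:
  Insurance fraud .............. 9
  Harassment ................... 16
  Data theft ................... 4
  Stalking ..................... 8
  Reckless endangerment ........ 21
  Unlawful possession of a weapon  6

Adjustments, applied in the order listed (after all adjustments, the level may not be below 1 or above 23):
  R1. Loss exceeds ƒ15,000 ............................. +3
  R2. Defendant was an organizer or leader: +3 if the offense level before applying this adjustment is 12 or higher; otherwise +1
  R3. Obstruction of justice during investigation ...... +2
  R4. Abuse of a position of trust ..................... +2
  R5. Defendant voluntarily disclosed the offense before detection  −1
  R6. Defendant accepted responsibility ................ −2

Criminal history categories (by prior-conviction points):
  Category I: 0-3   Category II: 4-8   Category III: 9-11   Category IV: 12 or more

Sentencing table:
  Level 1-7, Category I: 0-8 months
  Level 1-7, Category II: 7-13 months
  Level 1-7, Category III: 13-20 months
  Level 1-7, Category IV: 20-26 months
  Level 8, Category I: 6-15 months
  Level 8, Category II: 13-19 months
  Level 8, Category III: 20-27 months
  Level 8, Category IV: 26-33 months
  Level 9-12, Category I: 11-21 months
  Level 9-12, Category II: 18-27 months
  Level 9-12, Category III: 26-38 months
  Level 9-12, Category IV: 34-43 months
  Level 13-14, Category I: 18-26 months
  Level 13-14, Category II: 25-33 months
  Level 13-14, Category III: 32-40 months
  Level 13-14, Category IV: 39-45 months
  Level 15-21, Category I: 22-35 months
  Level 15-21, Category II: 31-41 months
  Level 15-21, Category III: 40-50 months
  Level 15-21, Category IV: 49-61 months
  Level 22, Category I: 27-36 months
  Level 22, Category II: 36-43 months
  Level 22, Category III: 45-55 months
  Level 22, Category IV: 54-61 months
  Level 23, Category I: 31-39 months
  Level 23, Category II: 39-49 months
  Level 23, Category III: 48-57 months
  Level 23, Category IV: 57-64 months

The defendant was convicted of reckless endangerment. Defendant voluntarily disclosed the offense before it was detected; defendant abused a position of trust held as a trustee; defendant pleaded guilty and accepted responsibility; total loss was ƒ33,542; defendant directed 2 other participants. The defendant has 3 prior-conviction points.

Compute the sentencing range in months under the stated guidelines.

31-39 months

Base offense level for reckless endangerment: 21.
R1 applies: 21 + 3 = 24.
R2 applies (level before this adjustment is 24 ≥ 12, so +3): 24 + 3 = 27.
R4 applies: 27 + 2 = 29.
R5 applies: 29 − 1 = 28.
R6 applies: 28 − 2 = 26.
Level 26 exceeds the maximum of 23; capped at 23.
Final offense level: 23.
Criminal history: 3 prior points → Category I (0-3).
Level 23 falls in the 23 band.
Grid: Level 23 × Category I = 31-39 months.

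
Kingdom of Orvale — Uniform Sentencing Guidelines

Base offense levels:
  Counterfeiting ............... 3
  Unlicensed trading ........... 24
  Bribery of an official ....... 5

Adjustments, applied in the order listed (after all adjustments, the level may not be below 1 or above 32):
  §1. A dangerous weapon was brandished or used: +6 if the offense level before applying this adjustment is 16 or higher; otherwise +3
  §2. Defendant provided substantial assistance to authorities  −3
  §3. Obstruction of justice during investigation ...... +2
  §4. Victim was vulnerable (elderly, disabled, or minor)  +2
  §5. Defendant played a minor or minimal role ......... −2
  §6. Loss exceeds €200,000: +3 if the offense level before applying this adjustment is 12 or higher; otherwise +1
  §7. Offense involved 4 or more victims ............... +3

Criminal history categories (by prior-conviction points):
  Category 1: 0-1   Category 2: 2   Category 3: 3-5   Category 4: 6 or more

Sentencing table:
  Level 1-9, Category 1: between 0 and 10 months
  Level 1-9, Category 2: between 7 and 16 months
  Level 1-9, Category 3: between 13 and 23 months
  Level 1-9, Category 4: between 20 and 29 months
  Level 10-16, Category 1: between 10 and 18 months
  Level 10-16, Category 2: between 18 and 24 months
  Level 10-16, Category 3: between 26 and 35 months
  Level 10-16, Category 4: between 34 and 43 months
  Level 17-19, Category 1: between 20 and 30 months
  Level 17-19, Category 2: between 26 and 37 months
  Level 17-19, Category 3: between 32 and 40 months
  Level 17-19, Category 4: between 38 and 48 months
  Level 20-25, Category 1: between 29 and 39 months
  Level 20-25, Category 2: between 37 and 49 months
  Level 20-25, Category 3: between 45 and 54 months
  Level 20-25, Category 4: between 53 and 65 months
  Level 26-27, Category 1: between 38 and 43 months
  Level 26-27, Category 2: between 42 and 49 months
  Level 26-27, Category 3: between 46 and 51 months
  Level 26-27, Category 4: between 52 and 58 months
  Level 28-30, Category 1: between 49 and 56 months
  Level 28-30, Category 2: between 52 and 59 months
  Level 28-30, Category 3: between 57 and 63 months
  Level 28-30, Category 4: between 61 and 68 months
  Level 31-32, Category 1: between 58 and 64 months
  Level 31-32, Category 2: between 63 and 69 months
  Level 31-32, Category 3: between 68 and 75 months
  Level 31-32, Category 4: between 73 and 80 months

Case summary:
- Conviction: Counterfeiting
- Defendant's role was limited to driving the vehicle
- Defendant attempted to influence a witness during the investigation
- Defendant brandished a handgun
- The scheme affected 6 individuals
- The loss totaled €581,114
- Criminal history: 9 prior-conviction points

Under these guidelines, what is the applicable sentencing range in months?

Base offense level for counterfeiting: 3.
§1 applies (level before this adjustment is 3 < 16, so +3): 3 + 3 = 6.
§2 does not apply.
§3 applies: 6 + 2 = 8.
§4 does not apply.
§5 applies: 8 − 2 = 6.
§6 applies (level before this adjustment is 6 < 12, so +1): 6 + 1 = 7.
§7 applies: 7 + 3 = 10.
Final offense level: 10.
Criminal history: 9 prior points → Category 4 (6+).
Level 10 falls in the 10-16 band.
Grid: Level 10-16 × Category 4 = 34-43 months.

34-43 months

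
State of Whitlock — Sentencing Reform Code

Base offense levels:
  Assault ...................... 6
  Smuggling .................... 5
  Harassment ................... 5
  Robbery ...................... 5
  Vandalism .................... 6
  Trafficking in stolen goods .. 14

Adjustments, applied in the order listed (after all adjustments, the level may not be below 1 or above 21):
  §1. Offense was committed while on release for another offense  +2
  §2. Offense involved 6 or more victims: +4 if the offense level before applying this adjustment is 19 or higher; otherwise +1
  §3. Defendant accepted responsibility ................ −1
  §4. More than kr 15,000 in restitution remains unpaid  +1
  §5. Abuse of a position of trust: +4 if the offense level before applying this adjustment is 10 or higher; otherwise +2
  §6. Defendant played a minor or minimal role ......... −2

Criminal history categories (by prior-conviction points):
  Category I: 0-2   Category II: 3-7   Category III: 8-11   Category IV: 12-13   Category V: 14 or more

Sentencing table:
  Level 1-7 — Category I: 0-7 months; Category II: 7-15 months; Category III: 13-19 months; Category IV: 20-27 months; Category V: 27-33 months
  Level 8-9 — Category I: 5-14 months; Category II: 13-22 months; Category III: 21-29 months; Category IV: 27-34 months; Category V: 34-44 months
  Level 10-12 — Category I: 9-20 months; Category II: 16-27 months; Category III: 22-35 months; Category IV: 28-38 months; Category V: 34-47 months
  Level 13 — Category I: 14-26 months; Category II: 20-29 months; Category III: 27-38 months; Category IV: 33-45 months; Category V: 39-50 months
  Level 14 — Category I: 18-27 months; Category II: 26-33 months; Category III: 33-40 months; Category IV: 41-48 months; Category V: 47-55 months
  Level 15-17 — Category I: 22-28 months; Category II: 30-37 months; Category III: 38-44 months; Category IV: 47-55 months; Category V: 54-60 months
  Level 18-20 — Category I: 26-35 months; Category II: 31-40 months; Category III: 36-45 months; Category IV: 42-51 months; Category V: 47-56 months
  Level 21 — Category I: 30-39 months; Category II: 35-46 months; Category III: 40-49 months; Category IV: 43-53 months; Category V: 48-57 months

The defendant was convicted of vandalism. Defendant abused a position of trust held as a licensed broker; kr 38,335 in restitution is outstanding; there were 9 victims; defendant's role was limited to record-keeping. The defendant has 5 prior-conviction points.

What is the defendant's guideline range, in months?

Base offense level for vandalism: 6.
§1 does not apply.
§2 applies (level before this adjustment is 6 < 19, so +1): 6 + 1 = 7.
§4 applies: 7 + 1 = 8.
§5 applies (level before this adjustment is 8 < 10, so +2): 8 + 2 = 10.
§6 applies: 10 − 2 = 8.
Final offense level: 8.
Criminal history: 5 prior points → Category II (3-7).
Level 8 falls in the 8-9 band.
Grid: Level 8-9 × Category II = 13-22 months.

13-22 months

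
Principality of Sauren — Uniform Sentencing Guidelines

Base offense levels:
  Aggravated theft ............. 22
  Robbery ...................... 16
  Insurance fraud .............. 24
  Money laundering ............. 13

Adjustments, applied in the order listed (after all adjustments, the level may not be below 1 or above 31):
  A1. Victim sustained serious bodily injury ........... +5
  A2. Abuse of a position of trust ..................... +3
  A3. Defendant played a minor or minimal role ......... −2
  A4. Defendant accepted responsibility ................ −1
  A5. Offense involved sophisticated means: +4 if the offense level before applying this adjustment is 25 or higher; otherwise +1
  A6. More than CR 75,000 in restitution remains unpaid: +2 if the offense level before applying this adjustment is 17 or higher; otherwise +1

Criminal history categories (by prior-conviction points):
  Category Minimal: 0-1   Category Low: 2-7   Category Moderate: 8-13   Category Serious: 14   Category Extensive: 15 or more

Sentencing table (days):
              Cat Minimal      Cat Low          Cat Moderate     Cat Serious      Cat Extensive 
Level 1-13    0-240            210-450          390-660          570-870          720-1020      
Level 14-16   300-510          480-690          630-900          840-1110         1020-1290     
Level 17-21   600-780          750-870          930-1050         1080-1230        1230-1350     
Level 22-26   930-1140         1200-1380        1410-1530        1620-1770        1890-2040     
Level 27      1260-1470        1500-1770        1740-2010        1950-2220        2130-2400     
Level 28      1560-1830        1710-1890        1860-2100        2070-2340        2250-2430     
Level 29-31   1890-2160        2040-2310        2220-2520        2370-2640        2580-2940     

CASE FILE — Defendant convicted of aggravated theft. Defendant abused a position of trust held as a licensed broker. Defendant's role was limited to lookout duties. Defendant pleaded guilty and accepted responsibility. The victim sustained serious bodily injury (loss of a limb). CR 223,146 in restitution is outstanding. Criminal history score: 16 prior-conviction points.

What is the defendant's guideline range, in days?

2580-2940 days

Base offense level for aggravated theft: 22.
A1 applies: 22 + 5 = 27.
A2 applies: 27 + 3 = 30.
A3 applies: 30 − 2 = 28.
A4 applies: 28 − 1 = 27.
A5 does not apply.
A6 applies (level before this adjustment is 27 ≥ 17, so +2): 27 + 2 = 29.
Final offense level: 29.
Criminal history: 16 prior points → Category Extensive (15+).
Level 29 falls in the 29-31 band.
Grid: Level 29-31 × Category Extensive = 2580-2940 days.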